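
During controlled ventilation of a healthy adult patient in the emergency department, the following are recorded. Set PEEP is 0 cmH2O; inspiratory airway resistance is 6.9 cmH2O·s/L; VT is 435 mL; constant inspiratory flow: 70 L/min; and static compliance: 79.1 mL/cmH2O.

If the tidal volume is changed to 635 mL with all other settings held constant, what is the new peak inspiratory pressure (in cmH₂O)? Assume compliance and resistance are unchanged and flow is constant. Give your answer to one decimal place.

16.1

Flow: 70 L/min ÷ 60 = 1.1667 L/s.
PIP = Vt/C + R·V̇ + PEEP (constant-flow equation of motion).
Only the elastic term changes: ΔPIP = ΔVt / C = (635 − 435) / 79.1 = 2.528 cmH2O.
Original PIP = 435/79.1 + 6.9×1.1667 + 0 = 13.55 cmH2O; new PIP = 13.55 + (2.528) = 16.078 cmH2O.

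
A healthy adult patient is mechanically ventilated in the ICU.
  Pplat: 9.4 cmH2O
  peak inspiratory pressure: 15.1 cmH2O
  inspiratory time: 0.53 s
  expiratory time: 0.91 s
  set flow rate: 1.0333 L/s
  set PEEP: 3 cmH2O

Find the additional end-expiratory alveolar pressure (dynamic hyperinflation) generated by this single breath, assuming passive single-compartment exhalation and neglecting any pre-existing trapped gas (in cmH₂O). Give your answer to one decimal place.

Vt = flow × Ti = 1.0333 L/s × 0.53 s × 1000 mL/L = 547.65 mL.
R = (PIP − Pplat)/V̇ = (15.1 − 9.4) / 1.0333 = 5.7/1.0333 = 5.516 cmH2O·s/L.
C = Vt/(Pplat − PEEP) = 547.65 / (9.4 − 3) = 547.65/6.4 = 85.57 mL/cmH2O.
τ = R × C = 5.516 × 0.08557 L/cmH2O = 0.472 s.
Fraction remaining = e^(−Te/τ) = e^(−0.91/0.472) = 0.1454; trapped volume = 547.65 × 0.1454 = 79.628 mL.
Additional alveolar pressure from trapping ≈ V_trapped / C = 79.628 / 85.57 = 0.9306 cmH2O.

0.9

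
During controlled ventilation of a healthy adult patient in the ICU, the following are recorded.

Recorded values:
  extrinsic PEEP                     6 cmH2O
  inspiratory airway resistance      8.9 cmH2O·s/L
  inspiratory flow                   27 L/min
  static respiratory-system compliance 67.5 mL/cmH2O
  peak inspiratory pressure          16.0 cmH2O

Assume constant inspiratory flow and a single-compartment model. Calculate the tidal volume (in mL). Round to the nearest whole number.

405

Flow: 27 L/min ÷ 60 = 0.45 L/s.
Equation of motion (constant flow): PIP = Vt/C + R·V̇ + PEEP.
Vt/C = PIP − R·V̇ − PEEP = 16.0 − 4.005 − 6 = 5.995 cmH2O.
Vt = C × 5.995 = 67.5 × 5.995 = 404.66 mL.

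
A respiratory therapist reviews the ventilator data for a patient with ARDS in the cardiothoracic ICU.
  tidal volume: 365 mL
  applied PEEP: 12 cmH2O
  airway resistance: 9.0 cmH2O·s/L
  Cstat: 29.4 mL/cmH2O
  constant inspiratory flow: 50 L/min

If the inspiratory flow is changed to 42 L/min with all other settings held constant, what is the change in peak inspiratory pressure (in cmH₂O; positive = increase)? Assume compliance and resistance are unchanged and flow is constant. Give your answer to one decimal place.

-1.2

Flow: 50 L/min ÷ 60 = 0.8333 L/s.
New flow: 42 L/min ÷ 60 = 0.7 L/s.
PIP = Vt/C + R·V̇ + PEEP (constant-flow equation of motion).
Only the resistive term changes: ΔPIP = R × ΔV̇ = 9.0 × (0.7 − 0.8333) = 9.0 × -0.1333 = -1.2 cmH2O.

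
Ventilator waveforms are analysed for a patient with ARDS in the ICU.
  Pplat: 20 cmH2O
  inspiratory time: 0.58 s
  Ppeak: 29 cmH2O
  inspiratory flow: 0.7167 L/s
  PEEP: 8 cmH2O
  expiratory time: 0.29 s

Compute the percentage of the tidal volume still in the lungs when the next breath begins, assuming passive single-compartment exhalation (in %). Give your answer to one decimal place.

Vt = flow × Ti = 0.7167 L/s × 0.58 s × 1000 mL/L = 415.69 mL.
R = (PIP − Pplat)/V̇ = (29 − 20) / 0.7167 = 9.0/0.7167 = 12.558 cmH2O·s/L.
C = Vt/(Pplat − PEEP) = 415.69 / (20 − 8) = 415.69/12.0 = 34.641 mL/cmH2O.
τ = R × C = 12.558 × 0.03464 L/cmH2O = 0.435 s.
Fraction remaining at end-expiration = e^(−Te/τ) = e^(−0.29/0.435) = 0.5134 → 51.34%.

51.3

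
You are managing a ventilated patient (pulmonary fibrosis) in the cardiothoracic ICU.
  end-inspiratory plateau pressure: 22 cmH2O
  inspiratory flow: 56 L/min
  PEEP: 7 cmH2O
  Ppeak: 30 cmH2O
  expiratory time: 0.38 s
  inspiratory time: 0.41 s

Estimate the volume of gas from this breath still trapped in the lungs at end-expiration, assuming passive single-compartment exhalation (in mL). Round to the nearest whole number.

67

Flow: 56 L/min ÷ 60 = 0.9333 L/s.
Vt = flow × Ti = 0.9333 L/s × 0.41 s × 1000 mL/L = 382.65 mL.
R = (PIP − Pplat)/V̇ = (30 − 22) / 0.9333 = 8.0/0.9333 = 8.572 cmH2O·s/L.
C = Vt/(Pplat − PEEP) = 382.65 / (22 − 7) = 382.65/15.0 = 25.51 mL/cmH2O.
τ = R × C = 8.572 × 0.02551 L/cmH2O = 0.2187 s.
Fraction remaining = e^(−Te/τ) = e^(−0.38/0.2187) = 0.176.
Trapped volume = 382.65 × 0.176 = 67.346 mL.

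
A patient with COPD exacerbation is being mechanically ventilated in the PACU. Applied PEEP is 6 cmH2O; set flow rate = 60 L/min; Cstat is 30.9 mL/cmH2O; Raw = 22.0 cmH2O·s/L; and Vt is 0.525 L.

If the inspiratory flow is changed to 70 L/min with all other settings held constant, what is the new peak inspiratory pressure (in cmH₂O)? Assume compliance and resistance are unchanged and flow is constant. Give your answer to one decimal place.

Flow: 60 L/min ÷ 60 = 1 L/s.
New flow: 70 L/min ÷ 60 = 1.1667 L/s.
PIP = Vt/C + R·V̇ + PEEP (constant-flow equation of motion).
Only the resistive term changes: ΔPIP = R × ΔV̇ = 22.0 × (1.1667 − 1) = 22.0 × 0.1667 = 3.667 cmH2O.
Original PIP = 525/30.9 + 22.0×1 + 6 = 44.99 cmH2O; new PIP = 44.99 + (3.667) = 48.657 cmH2O.

48.7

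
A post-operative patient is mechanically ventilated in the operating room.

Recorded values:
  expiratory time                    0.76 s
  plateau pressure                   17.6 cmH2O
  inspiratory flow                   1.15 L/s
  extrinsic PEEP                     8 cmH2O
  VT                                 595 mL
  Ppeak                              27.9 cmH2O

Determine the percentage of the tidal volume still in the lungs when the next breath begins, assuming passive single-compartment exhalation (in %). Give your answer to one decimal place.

25.4

R = (PIP − Pplat)/V̇ = (27.9 − 17.6) / 1.15 = 10.3/1.15 = 8.957 cmH2O·s/L.
C = Vt/(Pplat − PEEP) = 595.0 / (17.6 − 8) = 595.0/9.6 = 61.979 mL/cmH2O.
τ = R × C = 8.957 × 0.06198 L/cmH2O = 0.5552 s.
Fraction remaining at end-expiration = e^(−Te/τ) = e^(−0.76/0.5552) = 0.2544 → 25.44%.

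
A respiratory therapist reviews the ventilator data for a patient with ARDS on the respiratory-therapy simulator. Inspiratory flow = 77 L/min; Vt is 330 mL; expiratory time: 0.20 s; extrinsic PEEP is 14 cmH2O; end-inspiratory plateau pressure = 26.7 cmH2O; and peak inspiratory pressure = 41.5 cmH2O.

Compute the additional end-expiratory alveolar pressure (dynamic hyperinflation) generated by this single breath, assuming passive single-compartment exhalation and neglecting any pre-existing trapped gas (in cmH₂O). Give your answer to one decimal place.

6.5

Flow: 77 L/min ÷ 60 = 1.2833 L/s.
R = (PIP − Pplat)/V̇ = (41.5 − 26.7) / 1.2833 = 14.8/1.2833 = 11.533 cmH2O·s/L.
C = Vt/(Pplat − PEEP) = 330.0 / (26.7 − 14) = 330.0/12.7 = 25.984 mL/cmH2O.
τ = R × C = 11.533 × 0.02598 L/cmH2O = 0.2996 s.
Fraction remaining = e^(−Te/τ) = e^(−0.20/0.2996) = 0.513; trapped volume = 330.0 × 0.513 = 169.29 mL.
Additional alveolar pressure from trapping ≈ V_trapped / C = 169.29 / 25.984 = 6.515 cmH2O.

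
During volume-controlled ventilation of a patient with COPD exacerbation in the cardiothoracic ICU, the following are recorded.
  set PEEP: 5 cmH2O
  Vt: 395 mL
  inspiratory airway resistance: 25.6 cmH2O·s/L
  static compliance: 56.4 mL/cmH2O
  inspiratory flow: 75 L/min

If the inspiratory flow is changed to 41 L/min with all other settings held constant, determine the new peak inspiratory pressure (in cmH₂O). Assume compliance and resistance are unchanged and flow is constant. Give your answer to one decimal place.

29.5

Flow: 75 L/min ÷ 60 = 1.25 L/s.
New flow: 41 L/min ÷ 60 = 0.6833 L/s.
PIP = Vt/C + R·V̇ + PEEP (constant-flow equation of motion).
Only the resistive term changes: ΔPIP = R × ΔV̇ = 25.6 × (0.6833 − 1.25) = 25.6 × -0.5667 = -14.508 cmH2O.
Original PIP = 395/56.4 + 25.6×1.25 + 5 = 44.004 cmH2O; new PIP = 44.004 + (-14.508) = 29.496 cmH2O.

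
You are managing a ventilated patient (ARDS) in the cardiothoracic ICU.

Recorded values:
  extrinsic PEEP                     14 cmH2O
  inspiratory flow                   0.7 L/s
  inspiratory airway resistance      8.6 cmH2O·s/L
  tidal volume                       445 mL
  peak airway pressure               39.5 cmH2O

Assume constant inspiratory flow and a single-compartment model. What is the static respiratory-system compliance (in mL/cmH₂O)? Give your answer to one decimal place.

Equation of motion (constant flow): PIP = Vt/C + R·V̇ + PEEP.
Vt/C = PIP − R·V̇ − PEEP = 39.5 − 8.6×0.7 − 14 = 39.5 − 6.02 − 14 = 19.48 cmH2O.
C = Vt / 19.48 = 445 / 19.48 = 22.844 mL/cmH2O.

22.8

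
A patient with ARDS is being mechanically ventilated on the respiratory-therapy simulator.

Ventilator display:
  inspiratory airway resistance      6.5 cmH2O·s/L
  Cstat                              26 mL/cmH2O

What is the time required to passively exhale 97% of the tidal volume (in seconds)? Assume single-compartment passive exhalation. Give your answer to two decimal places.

0.59

τ = R × C = 6.5 × 26 mL/cmH2O = 6.5 × 0.026 L/cmH2O = 0.169 s.
Exhaled fraction f = 1 − e^(−t/τ) → t = −τ·ln(1 − f) = −0.169·ln(0.03) = 0.5926 s.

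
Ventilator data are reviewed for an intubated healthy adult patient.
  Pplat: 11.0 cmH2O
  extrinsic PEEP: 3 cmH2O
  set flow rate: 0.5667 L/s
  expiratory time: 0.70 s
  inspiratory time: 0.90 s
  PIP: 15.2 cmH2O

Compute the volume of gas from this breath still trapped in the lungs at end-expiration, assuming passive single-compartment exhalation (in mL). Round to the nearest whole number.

116

Vt = flow × Ti = 0.5667 L/s × 0.90 s × 1000 mL/L = 510.03 mL.
R = (PIP − Pplat)/V̇ = (15.2 − 11.0) / 0.5667 = 4.2/0.5667 = 7.411 cmH2O·s/L.
C = Vt/(Pplat − PEEP) = 510.03 / (11.0 − 3) = 510.03/8.0 = 63.754 mL/cmH2O.
τ = R × C = 7.411 × 0.06375 L/cmH2O = 0.4725 s.
Fraction remaining = e^(−Te/τ) = e^(−0.70/0.4725) = 0.2273.
Trapped volume = 510.03 × 0.2273 = 115.93 mL.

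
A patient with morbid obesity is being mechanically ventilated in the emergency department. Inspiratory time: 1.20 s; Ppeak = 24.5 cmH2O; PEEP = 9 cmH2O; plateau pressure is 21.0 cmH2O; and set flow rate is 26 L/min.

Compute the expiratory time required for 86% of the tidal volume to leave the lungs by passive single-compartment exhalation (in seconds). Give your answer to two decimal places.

0.69

Flow: 26 L/min ÷ 60 = 0.4333 L/s.
Vt = flow × Ti = 0.4333 L/s × 1.20 s × 1000 mL/L = 519.96 mL.
R = (PIP − Pplat)/V̇ = (24.5 − 21.0) / 0.4333 = 3.5/0.4333 = 8.078 cmH2O·s/L.
C = Vt/(Pplat − PEEP) = 519.96 / (21.0 − 9) = 519.96/12.0 = 43.33 mL/cmH2O.
τ = R × C = 8.078 × 0.04333 L/cmH2O = 0.35 s.
t = −τ·ln(1 − 0.86) = −0.35·ln(0.14) = 0.6881 s.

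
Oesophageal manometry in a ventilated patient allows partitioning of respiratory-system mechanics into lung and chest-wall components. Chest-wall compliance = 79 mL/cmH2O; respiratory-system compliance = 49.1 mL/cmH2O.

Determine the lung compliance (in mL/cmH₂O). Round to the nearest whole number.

130

1/CL = 1/Crs − 1/Ccw.
1/CL = 1/49.1 − 1/79 = 0.007708.
CL = 129.74 mL/cmH2O.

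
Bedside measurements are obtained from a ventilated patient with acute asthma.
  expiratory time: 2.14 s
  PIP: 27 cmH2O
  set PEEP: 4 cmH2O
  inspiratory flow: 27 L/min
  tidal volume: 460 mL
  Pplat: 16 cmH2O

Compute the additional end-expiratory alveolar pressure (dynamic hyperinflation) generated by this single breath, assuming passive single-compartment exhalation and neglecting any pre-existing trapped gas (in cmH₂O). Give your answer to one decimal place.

1.2

Flow: 27 L/min ÷ 60 = 0.45 L/s.
R = (PIP − Pplat)/V̇ = (27 − 16) / 0.45 = 11.0/0.45 = 24.444 cmH2O·s/L.
C = Vt/(Pplat − PEEP) = 460.0 / (16 − 4) = 460.0/12.0 = 38.333 mL/cmH2O.
τ = R × C = 24.444 × 0.03833 L/cmH2O = 0.9369 s.
Fraction remaining = e^(−Te/τ) = e^(−2.14/0.9369) = 0.1019; trapped volume = 460.0 × 0.1019 = 46.874 mL.
Additional alveolar pressure from trapping ≈ V_trapped / C = 46.874 / 38.333 = 1.223 cmH2O.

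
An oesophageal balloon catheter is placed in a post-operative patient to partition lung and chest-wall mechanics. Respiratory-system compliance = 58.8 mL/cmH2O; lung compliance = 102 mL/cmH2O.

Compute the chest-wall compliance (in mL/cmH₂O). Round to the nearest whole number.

1/Ccw = 1/Crs − 1/CL.
1/Ccw = 1/58.8 − 1/102 = 0.007203.
Ccw = 138.83 mL/cmH2O.

139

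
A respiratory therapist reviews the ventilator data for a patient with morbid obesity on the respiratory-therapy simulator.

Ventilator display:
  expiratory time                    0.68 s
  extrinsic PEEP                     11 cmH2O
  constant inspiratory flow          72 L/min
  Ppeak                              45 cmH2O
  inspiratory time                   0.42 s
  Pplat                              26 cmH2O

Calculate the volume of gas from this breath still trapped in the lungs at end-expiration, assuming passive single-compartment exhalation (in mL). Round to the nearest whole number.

140

Flow: 72 L/min ÷ 60 = 1.2 L/s.
Vt = flow × Ti = 1.2 L/s × 0.42 s × 1000 mL/L = 504.0 mL.
R = (PIP − Pplat)/V̇ = (45 − 26) / 1.2 = 19.0/1.2 = 15.833 cmH2O·s/L.
C = Vt/(Pplat − PEEP) = 504.0 / (26 − 11) = 504.0/15.0 = 33.6 mL/cmH2O.
τ = R × C = 15.833 × 0.0336 L/cmH2O = 0.532 s.
Fraction remaining = e^(−Te/τ) = e^(−0.68/0.532) = 0.2785.
Trapped volume = 504.0 × 0.2785 = 140.36 mL.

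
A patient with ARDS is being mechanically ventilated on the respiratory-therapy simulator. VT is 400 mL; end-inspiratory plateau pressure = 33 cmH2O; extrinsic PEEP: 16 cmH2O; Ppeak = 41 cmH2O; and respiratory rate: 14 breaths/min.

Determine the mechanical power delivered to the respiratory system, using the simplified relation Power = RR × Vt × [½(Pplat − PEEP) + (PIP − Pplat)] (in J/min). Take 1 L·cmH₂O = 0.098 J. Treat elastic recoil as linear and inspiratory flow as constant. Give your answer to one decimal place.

9.1

Per-breath work = Vt × [½(Pplat−PEEP) + (PIP−Pplat)] = 0.400 × [0.5×17.0 + 8.0] = 0.400 × 16.5 = 6.6 L·cmH2O.
Power = 14 × 6.6 = 92.4 L·cmH2O/min.
× 0.098 J/(L·cmH2O) → 9.055 J/min.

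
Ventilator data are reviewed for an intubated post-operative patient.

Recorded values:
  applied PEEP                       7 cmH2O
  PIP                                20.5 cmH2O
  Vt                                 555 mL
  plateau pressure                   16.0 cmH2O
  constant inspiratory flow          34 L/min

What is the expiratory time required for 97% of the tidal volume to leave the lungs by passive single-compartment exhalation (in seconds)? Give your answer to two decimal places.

1.72

Flow: 34 L/min ÷ 60 = 0.5667 L/s.
R = (PIP − Pplat)/V̇ = (20.5 − 16.0) / 0.5667 = 4.5/0.5667 = 7.941 cmH2O·s/L.
C = Vt/(Pplat − PEEP) = 555.0 / (16.0 − 7) = 555.0/9.0 = 61.667 mL/cmH2O.
τ = R × C = 7.941 × 0.06167 L/cmH2O = 0.4897 s.
t = −τ·ln(1 − 0.97) = −0.4897·ln(0.03) = 1.717 s.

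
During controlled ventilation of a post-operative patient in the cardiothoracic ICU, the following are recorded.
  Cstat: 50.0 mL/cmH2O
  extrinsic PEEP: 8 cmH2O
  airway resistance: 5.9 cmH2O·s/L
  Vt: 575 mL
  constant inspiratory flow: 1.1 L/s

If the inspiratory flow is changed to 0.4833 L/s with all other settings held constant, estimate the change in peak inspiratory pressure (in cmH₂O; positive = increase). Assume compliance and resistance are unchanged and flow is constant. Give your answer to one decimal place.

PIP = Vt/C + R·V̇ + PEEP (constant-flow equation of motion).
Only the resistive term changes: ΔPIP = R × ΔV̇ = 5.9 × (0.4833 − 1.1) = 5.9 × -0.6167 = -3.639 cmH2O.

-3.6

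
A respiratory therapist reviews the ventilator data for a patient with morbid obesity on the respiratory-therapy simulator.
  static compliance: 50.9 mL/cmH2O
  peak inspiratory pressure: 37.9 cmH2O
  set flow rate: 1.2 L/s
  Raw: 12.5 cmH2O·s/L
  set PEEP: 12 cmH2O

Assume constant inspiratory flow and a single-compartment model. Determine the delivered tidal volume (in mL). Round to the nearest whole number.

555

Equation of motion (constant flow): PIP = Vt/C + R·V̇ + PEEP.
Vt/C = PIP − R·V̇ − PEEP = 37.9 − 15.0 − 12 = 10.9 cmH2O.
Vt = C × 10.9 = 50.9 × 10.9 = 554.81 mL.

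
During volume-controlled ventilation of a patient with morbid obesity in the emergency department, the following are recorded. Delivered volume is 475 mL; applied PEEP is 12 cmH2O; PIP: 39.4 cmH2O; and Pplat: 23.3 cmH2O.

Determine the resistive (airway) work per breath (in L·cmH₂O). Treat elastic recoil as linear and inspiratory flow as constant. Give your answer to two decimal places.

With constant inspiratory flow the resistive pressure is constant at PIP − Pplat = 39.4 − 23.3 = 16.1 cmH2O, so resistive work = 16.1 × 0.475 = 7.648 L·cmH2O.

7.65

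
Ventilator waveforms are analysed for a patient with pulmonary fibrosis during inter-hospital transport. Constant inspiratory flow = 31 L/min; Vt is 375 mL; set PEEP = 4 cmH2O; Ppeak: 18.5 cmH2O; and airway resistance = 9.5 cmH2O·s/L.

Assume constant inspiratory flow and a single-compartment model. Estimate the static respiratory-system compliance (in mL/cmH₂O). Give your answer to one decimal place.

39.1

Flow: 31 L/min ÷ 60 = 0.5167 L/s.
Equation of motion (constant flow): PIP = Vt/C + R·V̇ + PEEP.
Vt/C = PIP − R·V̇ − PEEP = 18.5 − 9.5×0.5167 − 4 = 18.5 − 4.909 − 4 = 9.591 cmH2O.
C = Vt / 9.591 = 375 / 9.591 = 39.099 mL/cmH2O.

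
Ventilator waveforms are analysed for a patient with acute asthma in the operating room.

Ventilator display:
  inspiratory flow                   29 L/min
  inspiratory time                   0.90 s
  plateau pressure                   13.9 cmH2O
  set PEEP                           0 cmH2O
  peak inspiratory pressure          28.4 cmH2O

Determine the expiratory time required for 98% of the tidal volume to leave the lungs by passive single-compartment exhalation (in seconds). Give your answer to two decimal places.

Flow: 29 L/min ÷ 60 = 0.4833 L/s.
Vt = flow × Ti = 0.4833 L/s × 0.90 s × 1000 mL/L = 434.97 mL.
R = (PIP − Pplat)/V̇ = (28.4 − 13.9) / 0.4833 = 14.5/0.4833 = 30.002 cmH2O·s/L.
C = Vt/(Pplat − PEEP) = 434.97 / (13.9 − 0) = 434.97/13.9 = 31.293 mL/cmH2O.
τ = R × C = 30.002 × 0.03129 L/cmH2O = 0.9388 s.
t = −τ·ln(1 − 0.98) = −0.9388·ln(0.02) = 3.673 s.

3.67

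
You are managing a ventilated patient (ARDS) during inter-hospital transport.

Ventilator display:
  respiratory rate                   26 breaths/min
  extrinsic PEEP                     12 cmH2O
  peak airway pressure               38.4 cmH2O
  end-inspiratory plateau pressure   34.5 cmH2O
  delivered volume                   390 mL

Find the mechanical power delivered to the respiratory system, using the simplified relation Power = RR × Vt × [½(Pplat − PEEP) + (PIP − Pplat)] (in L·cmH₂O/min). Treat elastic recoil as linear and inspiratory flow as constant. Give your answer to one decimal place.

Per-breath work = Vt × [½(Pplat−PEEP) + (PIP−Pplat)] = 0.390 × [0.5×22.5 + 3.9] = 0.390 × 15.15 = 5.909 L·cmH2O.
Power = 26 × 5.909 = 153.63 L·cmH2O/min.

153.6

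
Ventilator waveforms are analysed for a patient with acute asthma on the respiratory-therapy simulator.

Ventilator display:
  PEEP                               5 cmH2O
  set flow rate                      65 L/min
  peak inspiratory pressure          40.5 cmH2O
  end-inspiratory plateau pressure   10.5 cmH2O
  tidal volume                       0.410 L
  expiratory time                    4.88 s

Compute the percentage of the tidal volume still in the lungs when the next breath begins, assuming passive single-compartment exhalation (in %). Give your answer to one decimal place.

Flow: 65 L/min ÷ 60 = 1.0833 L/s.
R = (PIP − Pplat)/V̇ = (40.5 − 10.5) / 1.0833 = 30.0/1.0833 = 27.693 cmH2O·s/L.
C = Vt/(Pplat − PEEP) = 410.0 / (10.5 − 5) = 410.0/5.5 = 74.545 mL/cmH2O.
τ = R × C = 27.693 × 0.07455 L/cmH2O = 2.065 s.
Fraction remaining at end-expiration = e^(−Te/τ) = e^(−4.88/2.065) = 0.09412 → 9.412%.

9.4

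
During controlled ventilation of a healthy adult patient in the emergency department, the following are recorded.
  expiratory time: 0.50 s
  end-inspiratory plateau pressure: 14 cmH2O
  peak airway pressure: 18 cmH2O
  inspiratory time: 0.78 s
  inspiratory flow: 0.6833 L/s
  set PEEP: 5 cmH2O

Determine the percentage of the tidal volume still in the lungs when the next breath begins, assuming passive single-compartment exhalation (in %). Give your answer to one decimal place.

Vt = flow × Ti = 0.6833 L/s × 0.78 s × 1000 mL/L = 532.97 mL.
R = (PIP − Pplat)/V̇ = (18 − 14) / 0.6833 = 4.0/0.6833 = 5.854 cmH2O·s/L.
C = Vt/(Pplat − PEEP) = 532.97 / (14 − 5) = 532.97/9.0 = 59.219 mL/cmH2O.
τ = R × C = 5.854 × 0.05922 L/cmH2O = 0.3467 s.
Fraction remaining at end-expiration = e^(−Te/τ) = e^(−0.50/0.3467) = 0.2364 → 23.64%.

23.6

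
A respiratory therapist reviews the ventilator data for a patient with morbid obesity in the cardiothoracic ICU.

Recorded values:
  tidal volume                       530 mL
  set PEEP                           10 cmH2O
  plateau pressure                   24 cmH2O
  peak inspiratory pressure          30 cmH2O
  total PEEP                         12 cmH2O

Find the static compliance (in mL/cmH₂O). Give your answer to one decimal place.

44.2

End-expiratory occlusion gives total PEEP = 12 cmH2O (intrinsic PEEP = 12 − 10 = 2). Use total PEEP for the elastic gradient.
Cstat = Vt / (Pplat − PEEPtotal) = 530 / (24 − 12) = 530 / 12.0 = 44.167 mL/cmH2O.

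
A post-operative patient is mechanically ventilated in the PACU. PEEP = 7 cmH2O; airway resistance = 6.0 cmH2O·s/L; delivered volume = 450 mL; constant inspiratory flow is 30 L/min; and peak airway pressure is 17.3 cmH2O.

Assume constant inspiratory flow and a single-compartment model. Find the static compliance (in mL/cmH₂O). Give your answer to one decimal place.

61.6

Flow: 30 L/min ÷ 60 = 0.5 L/s.
Equation of motion (constant flow): PIP = Vt/C + R·V̇ + PEEP.
Vt/C = PIP − R·V̇ − PEEP = 17.3 − 6.0×0.5 − 7 = 17.3 − 3.0 − 7 = 7.3 cmH2O.
C = Vt / 7.3 = 450 / 7.3 = 61.644 mL/cmH2O.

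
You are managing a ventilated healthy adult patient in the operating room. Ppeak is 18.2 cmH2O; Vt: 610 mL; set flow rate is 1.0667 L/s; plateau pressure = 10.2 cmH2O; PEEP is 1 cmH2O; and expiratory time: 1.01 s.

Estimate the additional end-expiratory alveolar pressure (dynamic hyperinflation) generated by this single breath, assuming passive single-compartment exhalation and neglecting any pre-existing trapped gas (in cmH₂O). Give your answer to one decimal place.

R = (PIP − Pplat)/V̇ = (18.2 − 10.2) / 1.0667 = 8.0/1.0667 = 7.5 cmH2O·s/L.
C = Vt/(Pplat − PEEP) = 610.0 / (10.2 − 1) = 610.0/9.2 = 66.304 mL/cmH2O.
τ = R × C = 7.5 × 0.0663 L/cmH2O = 0.4973 s.
Fraction remaining = e^(−Te/τ) = e^(−1.01/0.4973) = 0.1312; trapped volume = 610.0 × 0.1312 = 80.032 mL.
Additional alveolar pressure from trapping ≈ V_trapped / C = 80.032 / 66.304 = 1.207 cmH2O.

1.2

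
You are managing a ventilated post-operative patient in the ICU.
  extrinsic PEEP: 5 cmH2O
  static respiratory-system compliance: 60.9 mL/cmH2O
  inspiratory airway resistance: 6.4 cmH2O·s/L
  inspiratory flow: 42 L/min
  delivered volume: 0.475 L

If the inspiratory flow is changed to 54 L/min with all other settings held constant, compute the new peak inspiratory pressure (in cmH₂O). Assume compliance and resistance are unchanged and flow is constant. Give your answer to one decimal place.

Flow: 42 L/min ÷ 60 = 0.7 L/s.
New flow: 54 L/min ÷ 60 = 0.9 L/s.
PIP = Vt/C + R·V̇ + PEEP (constant-flow equation of motion).
Only the resistive term changes: ΔPIP = R × ΔV̇ = 6.4 × (0.9 − 0.7) = 6.4 × 0.2 = 1.28 cmH2O.
Original PIP = 475/60.9 + 6.4×0.7 + 5 = 17.28 cmH2O; new PIP = 17.28 + (1.28) = 18.56 cmH2O.

18.6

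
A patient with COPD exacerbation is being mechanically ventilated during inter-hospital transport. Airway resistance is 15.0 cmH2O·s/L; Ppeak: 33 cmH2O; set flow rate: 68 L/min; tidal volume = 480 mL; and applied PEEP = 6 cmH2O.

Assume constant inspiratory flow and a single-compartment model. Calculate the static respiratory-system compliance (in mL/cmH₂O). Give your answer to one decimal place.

48.0

Flow: 68 L/min ÷ 60 = 1.1333 L/s.
Equation of motion (constant flow): PIP = Vt/C + R·V̇ + PEEP.
Vt/C = PIP − R·V̇ − PEEP = 33 − 15.0×1.1333 − 6 = 33 − 17.0 − 6 = 10.0 cmH2O.
C = Vt / 10.0 = 480 / 10.0 = 48.0 mL/cmH2O.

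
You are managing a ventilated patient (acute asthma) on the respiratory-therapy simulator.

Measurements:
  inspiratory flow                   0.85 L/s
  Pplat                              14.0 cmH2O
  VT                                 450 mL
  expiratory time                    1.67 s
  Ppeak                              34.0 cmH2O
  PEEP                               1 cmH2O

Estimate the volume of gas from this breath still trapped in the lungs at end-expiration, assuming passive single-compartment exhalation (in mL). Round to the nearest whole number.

R = (PIP − Pplat)/V̇ = (34.0 − 14.0) / 0.85 = 20.0/0.85 = 23.529 cmH2O·s/L.
C = Vt/(Pplat − PEEP) = 450.0 / (14.0 − 1) = 450.0/13.0 = 34.615 mL/cmH2O.
τ = R × C = 23.529 × 0.03462 L/cmH2O = 0.8146 s.
Fraction remaining = e^(−Te/τ) = e^(−1.67/0.8146) = 0.1287.
Trapped volume = 450.0 × 0.1287 = 57.915 mL.

58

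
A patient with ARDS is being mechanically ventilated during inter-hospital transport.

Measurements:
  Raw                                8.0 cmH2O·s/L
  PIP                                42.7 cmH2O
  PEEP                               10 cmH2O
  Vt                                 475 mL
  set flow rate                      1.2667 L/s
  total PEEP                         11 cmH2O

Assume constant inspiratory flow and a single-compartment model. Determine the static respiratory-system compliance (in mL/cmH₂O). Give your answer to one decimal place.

22.0

Total PEEP = 11 cmH2O (set 10 + intrinsic 1); this is the baseline alveolar pressure.
Equation of motion (constant flow): PIP = Vt/C + R·V̇ + PEEP.
Vt/C = PIP − R·V̇ − PEEP = 42.7 − 8.0×1.2667 − 11 = 42.7 − 10.134 − 11 = 21.566 cmH2O.
C = Vt / 21.566 = 475 / 21.566 = 22.025 mL/cmH2O.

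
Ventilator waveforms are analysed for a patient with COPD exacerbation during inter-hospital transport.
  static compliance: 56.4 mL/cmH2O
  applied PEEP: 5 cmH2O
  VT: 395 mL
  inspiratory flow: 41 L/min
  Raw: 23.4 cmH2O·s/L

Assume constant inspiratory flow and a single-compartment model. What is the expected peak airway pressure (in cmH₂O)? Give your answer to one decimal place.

28.0

Flow: 41 L/min ÷ 60 = 0.6833 L/s.
Equation of motion (constant flow): PIP = Vt/C + R·V̇ + PEEP.
PIP = 395/56.4 + 23.4×0.6833 + 5 = 7.004 + 15.989 + 5 = 27.993 cmH2O.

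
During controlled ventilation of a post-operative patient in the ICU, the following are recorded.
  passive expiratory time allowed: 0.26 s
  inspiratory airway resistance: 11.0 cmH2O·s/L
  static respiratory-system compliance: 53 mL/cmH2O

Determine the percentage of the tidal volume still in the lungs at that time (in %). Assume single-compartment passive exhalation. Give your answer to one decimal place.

τ = R × C = 11.0 × 53 mL/cmH2O = 11.0 × 0.053 L/cmH2O = 0.583 s.
Passive exhalation: V(t)/V₀ = e^(−t/τ) = e^(−0.26/0.583) = 0.6402.
Fraction remaining = 0.6402 → 64.02%.

64.0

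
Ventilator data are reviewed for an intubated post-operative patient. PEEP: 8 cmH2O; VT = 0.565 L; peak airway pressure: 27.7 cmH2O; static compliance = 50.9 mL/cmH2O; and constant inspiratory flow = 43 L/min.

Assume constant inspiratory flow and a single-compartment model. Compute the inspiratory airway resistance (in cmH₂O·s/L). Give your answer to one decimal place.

12.0

Flow: 43 L/min ÷ 60 = 0.7167 L/s.
Equation of motion (constant flow): PIP = Vt/C + R·V̇ + PEEP.
R·V̇ = PIP − Vt/C − PEEP = 27.7 − 565/50.9 − 8 = 27.7 − 11.1 − 8 = 8.6 cmH2O.
R = 8.6 / 0.7167 = 11.999 cmH2O·s/L.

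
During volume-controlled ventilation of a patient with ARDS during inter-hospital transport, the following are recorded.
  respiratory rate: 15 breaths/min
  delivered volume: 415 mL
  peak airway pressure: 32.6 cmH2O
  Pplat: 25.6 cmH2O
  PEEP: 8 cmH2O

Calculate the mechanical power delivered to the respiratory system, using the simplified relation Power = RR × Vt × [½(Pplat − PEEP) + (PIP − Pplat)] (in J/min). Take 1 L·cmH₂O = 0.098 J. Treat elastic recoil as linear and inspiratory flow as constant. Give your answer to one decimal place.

9.6

Per-breath work = Vt × [½(Pplat−PEEP) + (PIP−Pplat)] = 0.415 × [0.5×17.6 + 7.0] = 0.415 × 15.8 = 6.557 L·cmH2O.
Power = 15 × 6.557 = 98.355 L·cmH2O/min.
× 0.098 J/(L·cmH2O) → 9.639 J/min.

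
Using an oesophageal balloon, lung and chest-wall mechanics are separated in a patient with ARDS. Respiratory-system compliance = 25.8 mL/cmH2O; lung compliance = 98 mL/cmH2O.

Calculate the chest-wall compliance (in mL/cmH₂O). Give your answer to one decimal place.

1/Ccw = 1/Crs − 1/CL.
1/Ccw = 1/25.8 − 1/98 = 0.02856.
Ccw = 35.014 mL/cmH2O.

35.0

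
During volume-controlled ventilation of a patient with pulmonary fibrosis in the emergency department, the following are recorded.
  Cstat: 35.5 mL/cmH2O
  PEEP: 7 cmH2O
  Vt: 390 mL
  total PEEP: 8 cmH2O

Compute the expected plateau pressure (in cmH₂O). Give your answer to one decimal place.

19.0

End-expiratory occlusion gives total PEEP = 8 cmH2O (intrinsic PEEP = 8 − 7 = 1). Use total PEEP for the elastic gradient.
Pplat = PEEPtotal + Vt / Cstat = 8 + 390 / 35.5 = 8 + 10.986 = 18.986 cmH2O.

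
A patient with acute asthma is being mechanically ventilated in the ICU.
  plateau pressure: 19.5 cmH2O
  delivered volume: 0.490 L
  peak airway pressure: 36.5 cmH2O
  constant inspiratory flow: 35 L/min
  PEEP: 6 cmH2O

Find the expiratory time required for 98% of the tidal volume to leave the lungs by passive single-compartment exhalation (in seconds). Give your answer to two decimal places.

Flow: 35 L/min ÷ 60 = 0.5833 L/s.
R = (PIP − Pplat)/V̇ = (36.5 − 19.5) / 0.5833 = 17.0/0.5833 = 29.145 cmH2O·s/L.
C = Vt/(Pplat − PEEP) = 490.0 / (19.5 − 6) = 490.0/13.5 = 36.296 mL/cmH2O.
τ = R × C = 29.145 × 0.0363 L/cmH2O = 1.058 s.
t = −τ·ln(1 − 0.98) = −1.058·ln(0.02) = 4.139 s.

4.14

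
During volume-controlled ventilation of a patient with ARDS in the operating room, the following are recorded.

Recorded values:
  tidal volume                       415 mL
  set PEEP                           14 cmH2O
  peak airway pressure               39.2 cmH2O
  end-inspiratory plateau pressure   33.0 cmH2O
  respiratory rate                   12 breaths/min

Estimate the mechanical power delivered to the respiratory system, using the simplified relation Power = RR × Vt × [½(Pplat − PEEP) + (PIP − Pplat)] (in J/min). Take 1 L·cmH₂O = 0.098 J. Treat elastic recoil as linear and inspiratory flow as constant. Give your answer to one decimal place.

7.7

Per-breath work = Vt × [½(Pplat−PEEP) + (PIP−Pplat)] = 0.415 × [0.5×19.0 + 6.2] = 0.415 × 15.7 = 6.516 L·cmH2O.
Power = 12 × 6.516 = 78.192 L·cmH2O/min.
× 0.098 J/(L·cmH2O) → 7.663 J/min.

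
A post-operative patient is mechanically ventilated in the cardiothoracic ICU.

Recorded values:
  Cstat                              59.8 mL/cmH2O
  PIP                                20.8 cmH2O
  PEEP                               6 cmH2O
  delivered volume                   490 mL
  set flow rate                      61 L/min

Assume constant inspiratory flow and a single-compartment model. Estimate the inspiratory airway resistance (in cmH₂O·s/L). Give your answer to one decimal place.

6.5

Flow: 61 L/min ÷ 60 = 1.0167 L/s.
Equation of motion (constant flow): PIP = Vt/C + R·V̇ + PEEP.
R·V̇ = PIP − Vt/C − PEEP = 20.8 − 490/59.8 − 6 = 20.8 − 8.194 − 6 = 6.606 cmH2O.
R = 6.606 / 1.0167 = 6.497 cmH2O·s/L.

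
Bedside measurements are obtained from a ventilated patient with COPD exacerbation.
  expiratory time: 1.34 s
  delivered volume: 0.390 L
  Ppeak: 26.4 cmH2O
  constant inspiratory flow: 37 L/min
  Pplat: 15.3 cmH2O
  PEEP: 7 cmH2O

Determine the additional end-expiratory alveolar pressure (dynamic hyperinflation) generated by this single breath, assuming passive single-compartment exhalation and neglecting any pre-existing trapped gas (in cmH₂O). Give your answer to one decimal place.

Flow: 37 L/min ÷ 60 = 0.6167 L/s.
R = (PIP − Pplat)/V̇ = (26.4 − 15.3) / 0.6167 = 11.1/0.6167 = 17.999 cmH2O·s/L.
C = Vt/(Pplat − PEEP) = 390.0 / (15.3 − 7) = 390.0/8.3 = 46.988 mL/cmH2O.
τ = R × C = 17.999 × 0.04699 L/cmH2O = 0.8458 s.
Fraction remaining = e^(−Te/τ) = e^(−1.34/0.8458) = 0.2051; trapped volume = 390.0 × 0.2051 = 79.989 mL.
Additional alveolar pressure from trapping ≈ V_trapped / C = 79.989 / 46.988 = 1.702 cmH2O.

1.7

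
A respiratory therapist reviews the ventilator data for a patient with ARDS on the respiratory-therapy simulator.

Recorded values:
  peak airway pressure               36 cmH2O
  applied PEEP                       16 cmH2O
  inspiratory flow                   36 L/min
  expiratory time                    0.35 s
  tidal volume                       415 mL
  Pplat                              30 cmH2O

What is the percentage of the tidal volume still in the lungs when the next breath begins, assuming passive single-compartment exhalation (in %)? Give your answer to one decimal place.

30.7

Flow: 36 L/min ÷ 60 = 0.6 L/s.
R = (PIP − Pplat)/V̇ = (36 − 30) / 0.6 = 6.0/0.6 = 10.0 cmH2O·s/L.
C = Vt/(Pplat − PEEP) = 415.0 / (30 − 16) = 415.0/14.0 = 29.643 mL/cmH2O.
τ = R × C = 10.0 × 0.02964 L/cmH2O = 0.2964 s.
Fraction remaining at end-expiration = e^(−Te/τ) = e^(−0.35/0.2964) = 0.307 → 30.7%.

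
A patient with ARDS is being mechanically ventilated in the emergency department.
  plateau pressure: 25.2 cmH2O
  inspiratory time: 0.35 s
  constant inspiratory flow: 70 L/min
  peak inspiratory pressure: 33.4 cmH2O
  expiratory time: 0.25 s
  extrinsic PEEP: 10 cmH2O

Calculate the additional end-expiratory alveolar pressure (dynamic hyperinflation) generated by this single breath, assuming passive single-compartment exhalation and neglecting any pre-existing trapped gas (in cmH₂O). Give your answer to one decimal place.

4.0

Flow: 70 L/min ÷ 60 = 1.1667 L/s.
Vt = flow × Ti = 1.1667 L/s × 0.35 s × 1000 mL/L = 408.35 mL.
R = (PIP − Pplat)/V̇ = (33.4 − 25.2) / 1.1667 = 8.2/1.1667 = 7.028 cmH2O·s/L.
C = Vt/(Pplat − PEEP) = 408.35 / (25.2 − 10) = 408.35/15.2 = 26.865 mL/cmH2O.
τ = R × C = 7.028 × 0.02687 L/cmH2O = 0.1888 s.
Fraction remaining = e^(−Te/τ) = e^(−0.25/0.1888) = 0.266; trapped volume = 408.35 × 0.266 = 108.62 mL.
Additional alveolar pressure from trapping ≈ V_trapped / C = 108.62 / 26.865 = 4.043 cmH2O.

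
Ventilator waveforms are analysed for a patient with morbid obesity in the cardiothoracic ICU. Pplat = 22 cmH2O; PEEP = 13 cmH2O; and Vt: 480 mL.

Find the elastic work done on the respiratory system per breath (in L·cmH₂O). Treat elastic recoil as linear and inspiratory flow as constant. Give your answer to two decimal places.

Elastic work ≈ ½ × (Pplat − PEEP) × Vt = 0.5 × (22 − 13) × 0.480 L = 0.5 × 9.0 × 0.480 = 2.16 L·cmH2O.

2.16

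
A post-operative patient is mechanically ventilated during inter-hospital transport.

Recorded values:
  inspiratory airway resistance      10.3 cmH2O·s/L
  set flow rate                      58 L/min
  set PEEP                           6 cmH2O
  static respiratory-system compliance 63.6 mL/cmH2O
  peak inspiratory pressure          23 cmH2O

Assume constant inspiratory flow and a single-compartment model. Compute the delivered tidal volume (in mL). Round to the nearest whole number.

448

Flow: 58 L/min ÷ 60 = 0.9667 L/s.
Equation of motion (constant flow): PIP = Vt/C + R·V̇ + PEEP.
Vt/C = PIP − R·V̇ − PEEP = 23 − 9.957 − 6 = 7.043 cmH2O.
Vt = C × 7.043 = 63.6 × 7.043 = 447.93 mL.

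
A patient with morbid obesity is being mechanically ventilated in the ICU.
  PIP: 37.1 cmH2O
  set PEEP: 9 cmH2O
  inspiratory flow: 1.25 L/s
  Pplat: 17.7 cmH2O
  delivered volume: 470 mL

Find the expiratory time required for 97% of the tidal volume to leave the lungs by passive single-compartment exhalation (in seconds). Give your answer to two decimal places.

R = (PIP − Pplat)/V̇ = (37.1 − 17.7) / 1.25 = 19.4/1.25 = 15.52 cmH2O·s/L.
C = Vt/(Pplat − PEEP) = 470.0 / (17.7 − 9) = 470.0/8.7 = 54.023 mL/cmH2O.
τ = R × C = 15.52 × 0.05402 L/cmH2O = 0.8384 s.
t = −τ·ln(1 − 0.97) = −0.8384·ln(0.03) = 2.94 s.

2.94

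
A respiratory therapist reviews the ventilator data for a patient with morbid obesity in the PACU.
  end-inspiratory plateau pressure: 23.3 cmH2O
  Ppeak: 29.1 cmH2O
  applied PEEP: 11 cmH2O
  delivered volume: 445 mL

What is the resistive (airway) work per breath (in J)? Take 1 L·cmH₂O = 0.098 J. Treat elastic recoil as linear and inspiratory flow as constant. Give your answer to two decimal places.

With constant inspiratory flow the resistive pressure is constant at PIP − Pplat = 29.1 − 23.3 = 5.8 cmH2O, so resistive work = 5.8 × 0.445 = 2.581 L·cmH2O.
× 0.098 J/(L·cmH2O) → 0.2529 J.

0.25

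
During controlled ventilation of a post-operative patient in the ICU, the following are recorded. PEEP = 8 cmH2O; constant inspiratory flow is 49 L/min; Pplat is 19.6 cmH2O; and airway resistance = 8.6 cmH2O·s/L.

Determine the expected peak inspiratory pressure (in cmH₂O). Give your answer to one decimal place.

Flow: 49 L/min ÷ 60 = 0.8167 L/s.
PIP = Pplat + Raw × flow = 19.6 + 8.6 × 0.8167 = 19.6 + 7.024 = 26.624 cmH2O.

26.6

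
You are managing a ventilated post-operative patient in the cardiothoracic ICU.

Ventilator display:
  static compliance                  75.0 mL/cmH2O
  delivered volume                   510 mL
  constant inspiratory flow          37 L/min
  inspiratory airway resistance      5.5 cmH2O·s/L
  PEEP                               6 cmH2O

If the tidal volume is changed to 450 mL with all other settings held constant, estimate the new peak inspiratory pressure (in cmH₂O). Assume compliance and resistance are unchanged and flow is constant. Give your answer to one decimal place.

15.4

Flow: 37 L/min ÷ 60 = 0.6167 L/s.
PIP = Vt/C + R·V̇ + PEEP (constant-flow equation of motion).
Only the elastic term changes: ΔPIP = ΔVt / C = (450 − 510) / 75.0 = -0.8 cmH2O.
Original PIP = 510/75.0 + 5.5×0.6167 + 6 = 16.192 cmH2O; new PIP = 16.192 + (-0.8) = 15.392 cmH2O.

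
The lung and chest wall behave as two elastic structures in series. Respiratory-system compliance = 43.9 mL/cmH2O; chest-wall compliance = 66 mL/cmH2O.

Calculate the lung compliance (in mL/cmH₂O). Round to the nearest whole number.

1/CL = 1/Crs − 1/Ccw.
1/CL = 1/43.9 − 1/66 = 0.007628.
CL = 131.1 mL/cmH2O.

131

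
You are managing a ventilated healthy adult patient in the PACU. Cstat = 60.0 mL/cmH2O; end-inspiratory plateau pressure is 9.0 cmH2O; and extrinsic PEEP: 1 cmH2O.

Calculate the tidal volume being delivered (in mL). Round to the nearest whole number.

480

Vt = Cstat × (Pplat − PEEP) = 60.0 × (9.0 − 1) = 60.0 × 8.0 = 480.0 mL.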